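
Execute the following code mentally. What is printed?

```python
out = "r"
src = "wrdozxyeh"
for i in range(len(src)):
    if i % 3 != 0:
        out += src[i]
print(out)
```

i=0: skip
i=1: add 'r' → 'rr'
i=2: add 'd' → 'rrd'
i=3: skip
i=4: add 'z' → 'rrdz'
i=5: add 'x' → 'rrdzx'
i=6: skip
i=7: add 'e' → 'rrdzxe'
i=8: add 'h' → 'rrdzxeh'

rrdzxeh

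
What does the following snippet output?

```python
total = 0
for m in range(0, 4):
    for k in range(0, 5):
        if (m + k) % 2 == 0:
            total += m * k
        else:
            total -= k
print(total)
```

m=0,k=0: even sum, total = 0+0 = 0
m=0,k=1: odd sum, total = 0-1 = -1
m=0,k=2: even sum, total = (-1)+0 = -1
m=0,k=3: odd sum, total = (-1)-3 = -4
m=0,k=4: even sum, total = (-4)+0 = -4
m=1,k=0: odd sum, total = (-4)-0 = -4
m=1,k=1: even sum, total = (-4)+1 = -3
m=1,k=2: odd sum, total = (-3)-2 = -5
m=1,k=3: even sum, total = (-5)+3 = -2
m=1,k=4: odd sum, total = (-2)-4 = -6
m=2,k=0: even sum, total = (-6)+0 = -6
m=2,k=1: odd sum, total = (-6)-1 = -7
m=2,k=2: even sum, total = (-7)+4 = -3
m=2,k=3: odd sum, total = (-3)-3 = -6
m=2,k=4: even sum, total = (-6)+8 = 2
m=3,k=0: odd sum, total = 2-0 = 2
m=3,k=1: even sum, total = 2+3 = 5
m=3,k=2: odd sum, total = 5-2 = 3
m=3,k=3: even sum, total = 3+9 = 12
m=3,k=4: odd sum, total = 12-4 = 8

8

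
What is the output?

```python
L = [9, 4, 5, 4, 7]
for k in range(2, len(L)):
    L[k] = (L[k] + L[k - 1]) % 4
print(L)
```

k=2: L[2] = (5+4)%4 = 1 → [9, 4, 1, 4, 7]
k=3: L[3] = (4+1)%4 = 1 → [9, 4, 1, 1, 7]
k=4: L[4] = (7+1)%4 = 0 → [9, 4, 1, 1, 0]

[9, 4, 1, 1, 0]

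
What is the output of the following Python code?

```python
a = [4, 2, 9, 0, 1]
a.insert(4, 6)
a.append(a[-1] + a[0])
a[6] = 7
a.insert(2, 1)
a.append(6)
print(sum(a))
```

insert 6 at 4 → [4, 2, 9, 0, 6, 1]
append a[-1]+a[0] = 1+4 = 5 → [4, 2, 9, 0, 6, 1, 5]
a[6] = 7 → [4, 2, 9, 0, 6, 1, 7]
insert 1 at 2 → [4, 2, 1, 9, 0, 6, 1, 7]
append 6 → [4, 2, 1, 9, 0, 6, 1, 7, 6]
sum = 36

36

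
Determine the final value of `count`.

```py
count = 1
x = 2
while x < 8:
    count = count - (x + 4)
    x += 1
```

x=2: count = 1-6 = -5
x=3: count = (-5)-7 = -12
x=4: count = (-12)-8 = -20
x=5: count = (-20)-9 = -29
x=6: count = (-29)-10 = -39
x=7: count = (-39)-11 = -50

-50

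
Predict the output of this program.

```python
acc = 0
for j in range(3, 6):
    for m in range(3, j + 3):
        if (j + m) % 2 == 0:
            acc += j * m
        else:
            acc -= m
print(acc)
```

117

j=3,m=3: even sum, acc = 0+9 = 9
j=3,m=4: odd sum, acc = 9-4 = 5
j=3,m=5: even sum, acc = 5+15 = 20
j=4,m=3: odd sum, acc = 20-3 = 17
j=4,m=4: even sum, acc = 17+16 = 33
j=4,m=5: odd sum, acc = 33-5 = 28
j=4,m=6: even sum, acc = 28+24 = 52
j=5,m=3: even sum, acc = 52+15 = 67
j=5,m=4: odd sum, acc = 67-4 = 63
j=5,m=5: even sum, acc = 63+25 = 88
j=5,m=6: odd sum, acc = 88-6 = 82
j=5,m=7: even sum, acc = 82+35 = 117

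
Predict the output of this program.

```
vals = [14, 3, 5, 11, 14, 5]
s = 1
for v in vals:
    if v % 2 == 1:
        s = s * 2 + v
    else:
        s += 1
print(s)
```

105

v=14: not odd, s = 1+1 = 2
v=3: odd, s = 2*2+3 = 7
v=5: odd, s = 7*2+5 = 19
v=11: odd, s = 19*2+11 = 49
v=14: not odd, s = 49+1 = 50
v=5: odd, s = 50*2+5 = 105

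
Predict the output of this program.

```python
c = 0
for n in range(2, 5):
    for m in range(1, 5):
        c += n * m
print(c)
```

n=2,m=1: c = 0+2 = 2
n=2,m=2: c = 2+4 = 6
n=2,m=3: c = 6+6 = 12
n=2,m=4: c = 12+8 = 20
n=3,m=1: c = 20+3 = 23
n=3,m=2: c = 23+6 = 29
n=3,m=3: c = 29+9 = 38
n=3,m=4: c = 38+12 = 50
n=4,m=1: c = 50+4 = 54
n=4,m=2: c = 54+8 = 62
n=4,m=3: c = 62+12 = 74
n=4,m=4: c = 74+16 = 90

90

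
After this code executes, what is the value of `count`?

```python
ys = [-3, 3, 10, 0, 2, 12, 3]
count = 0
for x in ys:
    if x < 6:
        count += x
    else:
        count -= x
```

-17

x=-3: <6, count = 0+(-3) = -3
x=3: <6, count = (-3)+3 = 0
x=10: not <6, count = 0-10 = -10
x=0: <6, count = (-10)+0 = -10
x=2: <6, count = (-10)+2 = -8
x=12: not <6, count = (-8)-12 = -20
x=3: <6, count = (-20)+3 = -17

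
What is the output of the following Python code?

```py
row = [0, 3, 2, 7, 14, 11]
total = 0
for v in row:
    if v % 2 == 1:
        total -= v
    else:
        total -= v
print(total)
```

-37

v=0: not odd, total = 0-0 = 0
v=3: odd, total = 0-3 = -3
v=2: not odd, total = (-3)-2 = -5
v=7: odd, total = (-5)-7 = -12
v=14: not odd, total = (-12)-14 = -26
v=11: odd, total = (-26)-11 = -37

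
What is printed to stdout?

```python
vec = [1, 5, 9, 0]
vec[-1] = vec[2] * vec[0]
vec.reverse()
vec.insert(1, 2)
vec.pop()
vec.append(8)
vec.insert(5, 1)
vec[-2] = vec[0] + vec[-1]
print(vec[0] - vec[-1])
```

vec[-1] = vec[2]*vec[0] = 9*1 = 9 → [1, 5, 9, 9]
reverse → [9, 9, 5, 1]
insert 2 at 1 → [9, 2, 9, 5, 1]
pop() removes 1 → [9, 2, 9, 5]
append 8 → [9, 2, 9, 5, 8]
insert 1 at 5 → [9, 2, 9, 5, 8, 1]
vec[-2] = vec[0]+vec[-1] = 9+1 = 10 → [9, 2, 9, 5, 10, 1]
vec[0]-vec[-1] = 9-1 = 8

8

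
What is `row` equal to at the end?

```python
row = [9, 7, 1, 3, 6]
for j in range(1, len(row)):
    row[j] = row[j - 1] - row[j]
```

[9, 2, 1, -2, -8]

j=1: row[1] = 9-7 = 2 → [9, 2, 1, 3, 6]
j=2: row[2] = 2-1 = 1 → [9, 2, 1, 3, 6]
j=3: row[3] = 1-3 = -2 → [9, 2, 1, -2, 6]
j=4: row[4] = (-2)-6 = -8 → [9, 2, 1, -2, -8]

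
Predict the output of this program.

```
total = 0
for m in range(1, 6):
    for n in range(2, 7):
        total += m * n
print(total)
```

300

m=1,n=2: total = 0+2 = 2
m=1,n=3: total = 2+3 = 5
m=1,n=4: total = 5+4 = 9
m=1,n=5: total = 9+5 = 14
m=1,n=6: total = 14+6 = 20
m=2,n=2: total = 20+4 = 24
m=2,n=3: total = 24+6 = 30
m=2,n=4: total = 30+8 = 38
m=2,n=5: total = 38+10 = 48
m=2,n=6: total = 48+12 = 60
m=3,n=2: total = 60+6 = 66
m=3,n=3: total = 66+9 = 75
m=3,n=4: total = 75+12 = 87
m=3,n=5: total = 87+15 = 102
m=3,n=6: total = 102+18 = 120
m=4,n=2: total = 120+8 = 128
m=4,n=3: total = 128+12 = 140
m=4,n=4: total = 140+16 = 156
m=4,n=5: total = 156+20 = 176
m=4,n=6: total = 176+24 = 200
m=5,n=2: total = 200+10 = 210
m=5,n=3: total = 210+15 = 225
m=5,n=4: total = 225+20 = 245
m=5,n=5: total = 245+25 = 270
m=5,n=6: total = 270+30 = 300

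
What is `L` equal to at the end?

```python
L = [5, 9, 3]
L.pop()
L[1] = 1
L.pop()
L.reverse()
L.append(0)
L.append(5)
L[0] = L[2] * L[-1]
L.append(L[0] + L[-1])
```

pop() removes 3 → [5, 9]
L[1] = 1 → [5, 1]
pop() removes 1 → [5]
reverse → [5]
append 0 → [5, 0]
append 5 → [5, 0, 5]
L[0] = L[2]*L[-1] = 5*5 = 25 → [25, 0, 5]
append L[0]+L[-1] = 25+5 = 30 → [25, 0, 5, 30]

[25, 0, 5, 30]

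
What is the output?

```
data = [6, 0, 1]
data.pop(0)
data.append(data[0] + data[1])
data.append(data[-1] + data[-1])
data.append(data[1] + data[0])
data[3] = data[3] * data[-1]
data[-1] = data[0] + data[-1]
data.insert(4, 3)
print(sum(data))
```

pop(0) removes 6 → [0, 1]
append data[0]+data[1] = 0+1 = 1 → [0, 1, 1]
append data[-1]+data[-1] = 1+1 = 2 → [0, 1, 1, 2]
append data[1]+data[0] = 1+0 = 1 → [0, 1, 1, 2, 1]
data[3] = data[3]*data[-1] = 2*1 = 2 → [0, 1, 1, 2, 1]
data[-1] = data[0]+data[-1] = 0+1 = 1 → [0, 1, 1, 2, 1]
insert 3 at 4 → [0, 1, 1, 2, 3, 1]
sum = 8

8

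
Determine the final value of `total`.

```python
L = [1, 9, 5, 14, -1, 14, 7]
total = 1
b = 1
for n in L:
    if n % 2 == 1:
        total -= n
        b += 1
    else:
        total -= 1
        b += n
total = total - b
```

n=1: odd, total = 1-1 = 0; b=2
n=9: odd, total = 0-9 = -9; b=3
n=5: odd, total = (-9)-5 = -14; b=4
n=14: not odd, total = (-14)-1 = -15; b=18
n=-1: odd, total = (-15)-(-1) = -14; b=19
n=14: not odd, total = (-14)-1 = -15; b=33
n=7: odd, total = (-15)-7 = -22; b=34
total-b = (-22)-34 = -56

-56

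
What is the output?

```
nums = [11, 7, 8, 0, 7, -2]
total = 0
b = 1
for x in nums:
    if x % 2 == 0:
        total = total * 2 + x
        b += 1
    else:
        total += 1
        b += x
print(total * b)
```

1392

x=11: not even, total = 0+1 = 1; b=12
x=7: not even, total = 1+1 = 2; b=19
x=8: even, total = 2*2+8 = 12; b=20
x=0: even, total = 12*2+0 = 24; b=21
x=7: not even, total = 24+1 = 25; b=28
x=-2: even, total = 25*2+(-2) = 48; b=29
total*b = 48*29 = 1392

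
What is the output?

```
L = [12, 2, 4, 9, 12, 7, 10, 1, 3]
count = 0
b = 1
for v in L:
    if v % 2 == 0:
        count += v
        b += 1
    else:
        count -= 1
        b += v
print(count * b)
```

v=12: even, count = 0+12 = 12; b=2
v=2: even, count = 12+2 = 14; b=3
v=4: even, count = 14+4 = 18; b=4
v=9: not even, count = 18-1 = 17; b=13
v=12: even, count = 17+12 = 29; b=14
v=7: not even, count = 29-1 = 28; b=21
v=10: even, count = 28+10 = 38; b=22
v=1: not even, count = 38-1 = 37; b=23
v=3: not even, count = 37-1 = 36; b=26
count*b = 36*26 = 936

936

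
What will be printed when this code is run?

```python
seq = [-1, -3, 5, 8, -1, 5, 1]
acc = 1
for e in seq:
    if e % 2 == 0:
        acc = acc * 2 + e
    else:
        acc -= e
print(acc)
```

3

e=-1: not even, acc = 1-(-1) = 2
e=-3: not even, acc = 2-(-3) = 5
e=5: not even, acc = 5-5 = 0
e=8: even, acc = 0*2+8 = 8
e=-1: not even, acc = 8-(-1) = 9
e=5: not even, acc = 9-5 = 4
e=1: not even, acc = 4-1 = 3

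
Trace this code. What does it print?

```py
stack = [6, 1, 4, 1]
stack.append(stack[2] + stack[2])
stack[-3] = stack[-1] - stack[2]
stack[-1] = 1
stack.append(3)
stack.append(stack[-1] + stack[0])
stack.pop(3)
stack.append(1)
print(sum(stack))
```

append stack[2]+stack[2] = 4+4 = 8 → [6, 1, 4, 1, 8]
stack[-3] = stack[-1]-stack[2] = 8-4 = 4 → [6, 1, 4, 1, 8]
stack[-1] = 1 → [6, 1, 4, 1, 1]
append 3 → [6, 1, 4, 1, 1, 3]
append stack[-1]+stack[0] = 3+6 = 9 → [6, 1, 4, 1, 1, 3, 9]
pop(3) removes 1 → [6, 1, 4, 1, 3, 9]
append 1 → [6, 1, 4, 1, 3, 9, 1]
sum = 25

25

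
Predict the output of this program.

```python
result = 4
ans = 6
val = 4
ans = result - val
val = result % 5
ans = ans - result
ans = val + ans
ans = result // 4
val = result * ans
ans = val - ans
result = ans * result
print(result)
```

ans = 4-4 = 0
val = 4%5 = 4
ans = 0-4 = -4
ans = 4+(-4) = 0
ans = 4//4 = 1
val = 4*1 = 4
ans = 4-1 = 3
result = 3*4 = 12

12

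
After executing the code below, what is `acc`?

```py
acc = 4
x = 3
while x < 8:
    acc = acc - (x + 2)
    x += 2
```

-17

x=3: acc = 4-5 = -1
x=5: acc = (-1)-7 = -8
x=7: acc = (-8)-9 = -17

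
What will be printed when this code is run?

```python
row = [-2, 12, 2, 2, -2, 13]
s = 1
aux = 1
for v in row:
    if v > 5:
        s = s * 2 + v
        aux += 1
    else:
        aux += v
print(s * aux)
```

123

v=-2: not >5; aux=-1
v=12: >5, s = 1*2+12 = 14; aux=0
v=2: not >5; aux=2
v=2: not >5; aux=4
v=-2: not >5; aux=2
v=13: >5, s = 14*2+13 = 41; aux=3
s*aux = 41*3 = 123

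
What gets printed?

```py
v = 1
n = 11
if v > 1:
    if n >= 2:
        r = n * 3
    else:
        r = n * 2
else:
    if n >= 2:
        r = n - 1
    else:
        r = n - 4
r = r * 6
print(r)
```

v=1, n=11
v > 1 is False; n >= 2 is True
→ r = n - 1 = 10
r = 10*6 = 60

60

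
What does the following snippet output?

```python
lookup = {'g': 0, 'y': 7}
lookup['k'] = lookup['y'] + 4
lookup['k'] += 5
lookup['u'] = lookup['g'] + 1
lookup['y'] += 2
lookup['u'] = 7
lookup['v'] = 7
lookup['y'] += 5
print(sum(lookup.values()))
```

44

lookup['k'] = lookup['y']+4 = 11 → {'g': 0, 'y': 7, 'k': 11}
lookup['k'] = 11+5 = 16 → {'g': 0, 'y': 7, 'k': 16}
lookup['u'] = lookup['g']+1 = 1 → {'g': 0, 'y': 7, 'k': 16, 'u': 1}
lookup['y'] = 7+2 = 9 → {'g': 0, 'y': 9, 'k': 16, 'u': 1}
lookup['u'] = 7 → {'g': 0, 'y': 9, 'k': 16, 'u': 7}
lookup['v'] = 7 → {'g': 0, 'y': 9, 'k': 16, 'u': 7, 'v': 7}
lookup['y'] = 9+5 = 14 → {'g': 0, 'y': 14, 'k': 16, 'u': 7, 'v': 7}
sum of values = 44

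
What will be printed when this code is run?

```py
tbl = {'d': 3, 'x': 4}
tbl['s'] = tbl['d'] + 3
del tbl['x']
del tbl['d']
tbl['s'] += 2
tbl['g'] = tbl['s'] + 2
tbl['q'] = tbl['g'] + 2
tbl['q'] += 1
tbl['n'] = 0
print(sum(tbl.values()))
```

tbl['s'] = tbl['d']+3 = 6 → {'d': 3, 'x': 4, 's': 6}
del 'x' → {'d': 3, 's': 6}
del 'd' → {'s': 6}
tbl['s'] = 6+2 = 8 → {'s': 8}
tbl['g'] = tbl['s']+2 = 10 → {'s': 8, 'g': 10}
tbl['q'] = tbl['g']+2 = 12 → {'s': 8, 'g': 10, 'q': 12}
tbl['q'] = 12+1 = 13 → {'s': 8, 'g': 10, 'q': 13}
tbl['n'] = 0 → {'s': 8, 'g': 10, 'q': 13, 'n': 0}
sum of values = 31

31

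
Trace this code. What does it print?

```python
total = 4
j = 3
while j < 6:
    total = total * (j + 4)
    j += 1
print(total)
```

2016

j=3: total = 4*7 = 28
j=4: total = 28*8 = 224
j=5: total = 224*9 = 2016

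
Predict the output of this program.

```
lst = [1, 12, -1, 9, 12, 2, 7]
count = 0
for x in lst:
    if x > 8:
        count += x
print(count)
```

x=1: not >8
x=12: >8, count = 0+12 = 12
x=-1: not >8
x=9: >8, count = 12+9 = 21
x=12: >8, count = 21+12 = 33
x=2: not >8
x=7: not >8

33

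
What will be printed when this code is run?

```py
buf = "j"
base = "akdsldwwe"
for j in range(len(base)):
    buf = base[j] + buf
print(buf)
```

j=0: prepend 'a' → 'aj'
j=1: prepend 'k' → 'kaj'
j=2: prepend 'd' → 'dkaj'
j=3: prepend 's' → 'sdkaj'
j=4: prepend 'l' → 'lsdkaj'
j=5: prepend 'd' → 'dlsdkaj'
j=6: prepend 'w' → 'wdlsdkaj'
j=7: prepend 'w' → 'wwdlsdkaj'
j=8: prepend 'e' → 'ewwdlsdkaj'

ewwdlsdkaj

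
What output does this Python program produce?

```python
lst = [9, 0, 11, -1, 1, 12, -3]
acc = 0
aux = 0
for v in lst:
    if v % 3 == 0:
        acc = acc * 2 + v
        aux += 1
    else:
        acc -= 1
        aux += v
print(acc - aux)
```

66

v=9: %3==0, acc = 0*2+9 = 9; aux=1
v=0: %3==0, acc = 9*2+0 = 18; aux=2
v=11: not %3==0, acc = 18-1 = 17; aux=13
v=-1: not %3==0, acc = 17-1 = 16; aux=12
v=1: not %3==0, acc = 16-1 = 15; aux=13
v=12: %3==0, acc = 15*2+12 = 42; aux=14
v=-3: %3==0, acc = 42*2+(-3) = 81; aux=15
acc-aux = 81-15 = 66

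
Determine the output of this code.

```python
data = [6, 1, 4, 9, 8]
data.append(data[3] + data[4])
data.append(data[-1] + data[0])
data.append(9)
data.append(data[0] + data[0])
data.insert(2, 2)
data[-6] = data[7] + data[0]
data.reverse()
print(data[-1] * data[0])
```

append data[3]+data[4] = 9+8 = 17 → [6, 1, 4, 9, 8, 17]
append data[-1]+data[0] = 17+6 = 23 → [6, 1, 4, 9, 8, 17, 23]
append 9 → [6, 1, 4, 9, 8, 17, 23, 9]
append data[0]+data[0] = 6+6 = 12 → [6, 1, 4, 9, 8, 17, 23, 9, 12]
insert 2 at 2 → [6, 1, 2, 4, 9, 8, 17, 23, 9, 12]
data[-6] = data[7]+data[0] = 23+6 = 29 → [6, 1, 2, 4, 29, 8, 17, 23, 9, 12]
reverse → [12, 9, 23, 17, 8, 29, 4, 2, 1, 6]
data[-1]*data[0] = 6*12 = 72

72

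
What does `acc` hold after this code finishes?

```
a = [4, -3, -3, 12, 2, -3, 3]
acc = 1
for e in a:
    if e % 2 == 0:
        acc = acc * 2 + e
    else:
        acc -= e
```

74

e=4: even, acc = 1*2+4 = 6
e=-3: not even, acc = 6-(-3) = 9
e=-3: not even, acc = 9-(-3) = 12
e=12: even, acc = 12*2+12 = 36
e=2: even, acc = 36*2+2 = 74
e=-3: not even, acc = 74-(-3) = 77
e=3: not even, acc = 77-3 = 74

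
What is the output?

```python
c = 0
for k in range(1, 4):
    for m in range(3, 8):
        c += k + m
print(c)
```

105

k=1,m=3: c = 0+4 = 4
k=1,m=4: c = 4+5 = 9
k=1,m=5: c = 9+6 = 15
k=1,m=6: c = 15+7 = 22
k=1,m=7: c = 22+8 = 30
k=2,m=3: c = 30+5 = 35
k=2,m=4: c = 35+6 = 41
k=2,m=5: c = 41+7 = 48
k=2,m=6: c = 48+8 = 56
k=2,m=7: c = 56+9 = 65
k=3,m=3: c = 65+6 = 71
k=3,m=4: c = 71+7 = 78
k=3,m=5: c = 78+8 = 86
k=3,m=6: c = 86+9 = 95
k=3,m=7: c = 95+10 = 105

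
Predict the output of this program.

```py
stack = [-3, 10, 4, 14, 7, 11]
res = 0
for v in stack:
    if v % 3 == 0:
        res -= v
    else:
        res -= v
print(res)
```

v=-3: %3==0, res = 0-(-3) = 3
v=10: not %3==0, res = 3-10 = -7
v=4: not %3==0, res = (-7)-4 = -11
v=14: not %3==0, res = (-11)-14 = -25
v=7: not %3==0, res = (-25)-7 = -32
v=11: not %3==0, res = (-32)-11 = -43

-43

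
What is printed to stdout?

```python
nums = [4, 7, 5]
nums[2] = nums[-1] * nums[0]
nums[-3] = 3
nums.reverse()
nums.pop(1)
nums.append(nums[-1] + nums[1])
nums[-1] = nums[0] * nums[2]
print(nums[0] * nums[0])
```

nums[2] = nums[-1]*nums[0] = 5*4 = 20 → [4, 7, 20]
nums[-3] = 3 → [3, 7, 20]
reverse → [20, 7, 3]
pop(1) removes 7 → [20, 3]
append nums[-1]+nums[1] = 3+3 = 6 → [20, 3, 6]
nums[-1] = nums[0]*nums[2] = 20*6 = 120 → [20, 3, 120]
nums[0]*nums[0] = 20*20 = 400

400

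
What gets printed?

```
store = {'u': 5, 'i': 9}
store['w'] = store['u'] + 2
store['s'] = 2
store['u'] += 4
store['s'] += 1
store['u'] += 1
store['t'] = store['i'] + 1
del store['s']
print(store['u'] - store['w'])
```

3

store['w'] = store['u']+2 = 7 → {'u': 5, 'i': 9, 'w': 7}
store['s'] = 2 → {'u': 5, 'i': 9, 'w': 7, 's': 2}
store['u'] = 5+4 = 9 → {'u': 9, 'i': 9, 'w': 7, 's': 2}
store['s'] = 2+1 = 3 → {'u': 9, 'i': 9, 'w': 7, 's': 3}
store['u'] = 9+1 = 10 → {'u': 10, 'i': 9, 'w': 7, 's': 3}
store['t'] = store['i']+1 = 10 → {'u': 10, 'i': 9, 'w': 7, 's': 3, 't': 10}
del 's' → {'u': 10, 'i': 9, 'w': 7, 't': 10}
store['u']-store['w'] = 10-7 = 3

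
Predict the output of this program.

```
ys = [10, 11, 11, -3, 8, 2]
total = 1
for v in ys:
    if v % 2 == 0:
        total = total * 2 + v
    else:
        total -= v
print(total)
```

v=10: even, total = 1*2+10 = 12
v=11: not even, total = 12-11 = 1
v=11: not even, total = 1-11 = -10
v=-3: not even, total = (-10)-(-3) = -7
v=8: even, total = (-7)*2+8 = -6
v=2: even, total = (-6)*2+2 = -10

-10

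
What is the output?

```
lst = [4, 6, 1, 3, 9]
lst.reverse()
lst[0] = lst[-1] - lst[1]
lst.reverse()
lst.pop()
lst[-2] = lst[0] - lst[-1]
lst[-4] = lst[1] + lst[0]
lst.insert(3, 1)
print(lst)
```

reverse → [9, 3, 1, 6, 4]
lst[0] = lst[-1]-lst[1] = 4-3 = 1 → [1, 3, 1, 6, 4]
reverse → [4, 6, 1, 3, 1]
pop() removes 1 → [4, 6, 1, 3]
lst[-2] = lst[0]-lst[-1] = 4-3 = 1 → [4, 6, 1, 3]
lst[-4] = lst[1]+lst[0] = 6+4 = 10 → [10, 6, 1, 3]
insert 1 at 3 → [10, 6, 1, 1, 3]

[10, 6, 1, 1, 3]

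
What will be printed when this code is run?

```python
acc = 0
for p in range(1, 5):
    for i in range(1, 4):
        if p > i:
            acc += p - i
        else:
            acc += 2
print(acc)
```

p=1,i=1: not 1>1, acc = 0+2 = 2
p=1,i=2: not 1>2, acc = 2+2 = 4
p=1,i=3: not 1>3, acc = 4+2 = 6
p=2,i=1: 2>1, acc = 6+1 = 7
p=2,i=2: not 2>2, acc = 7+2 = 9
p=2,i=3: not 2>3, acc = 9+2 = 11
p=3,i=1: 3>1, acc = 11+2 = 13
p=3,i=2: 3>2, acc = 13+1 = 14
p=3,i=3: not 3>3, acc = 14+2 = 16
p=4,i=1: 4>1, acc = 16+3 = 19
p=4,i=2: 4>2, acc = 19+2 = 21
p=4,i=3: 4>3, acc = 21+1 = 22

22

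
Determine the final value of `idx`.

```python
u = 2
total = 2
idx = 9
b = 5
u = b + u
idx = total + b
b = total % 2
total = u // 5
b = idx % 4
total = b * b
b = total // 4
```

u = 5+2 = 7
idx = 2+5 = 7
b = 2%2 = 0
total = 7//5 = 1
b = 7%4 = 3
total = 3*3 = 9
b = 9//4 = 2

7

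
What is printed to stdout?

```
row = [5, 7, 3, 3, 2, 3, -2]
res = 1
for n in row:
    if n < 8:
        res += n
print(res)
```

n=5: <8, res = 1+5 = 6
n=7: <8, res = 6+7 = 13
n=3: <8, res = 13+3 = 16
n=3: <8, res = 16+3 = 19
n=2: <8, res = 19+2 = 21
n=3: <8, res = 21+3 = 24
n=-2: <8, res = 24+(-2) = 22

22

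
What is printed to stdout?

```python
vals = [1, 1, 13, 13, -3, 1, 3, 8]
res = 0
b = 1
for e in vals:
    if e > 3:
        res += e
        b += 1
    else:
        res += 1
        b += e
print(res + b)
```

46

e=1: not >3, res = 0+1 = 1; b=2
e=1: not >3, res = 1+1 = 2; b=3
e=13: >3, res = 2+13 = 15; b=4
e=13: >3, res = 15+13 = 28; b=5
e=-3: not >3, res = 28+1 = 29; b=2
e=1: not >3, res = 29+1 = 30; b=3
e=3: not >3, res = 30+1 = 31; b=6
e=8: >3, res = 31+8 = 39; b=7
res+b = 39+7 = 46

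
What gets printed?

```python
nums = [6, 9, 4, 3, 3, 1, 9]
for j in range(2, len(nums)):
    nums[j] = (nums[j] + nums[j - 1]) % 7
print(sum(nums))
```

j=2: nums[2] = (4+9)%7 = 6 → [6, 9, 6, 3, 3, 1, 9]
j=3: nums[3] = (3+6)%7 = 2 → [6, 9, 6, 2, 3, 1, 9]
j=4: nums[4] = (3+2)%7 = 5 → [6, 9, 6, 2, 5, 1, 9]
j=5: nums[5] = (1+5)%7 = 6 → [6, 9, 6, 2, 5, 6, 9]
j=6: nums[6] = (9+6)%7 = 1 → [6, 9, 6, 2, 5, 6, 1]
sum = 35

35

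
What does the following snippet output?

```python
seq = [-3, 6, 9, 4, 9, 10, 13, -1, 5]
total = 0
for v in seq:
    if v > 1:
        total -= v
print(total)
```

v=-3: not >1
v=6: >1, total = 0-6 = -6
v=9: >1, total = (-6)-9 = -15
v=4: >1, total = (-15)-4 = -19
v=9: >1, total = (-19)-9 = -28
v=10: >1, total = (-28)-10 = -38
v=13: >1, total = (-38)-13 = -51
v=-1: not >1
v=5: >1, total = (-51)-5 = -56

-56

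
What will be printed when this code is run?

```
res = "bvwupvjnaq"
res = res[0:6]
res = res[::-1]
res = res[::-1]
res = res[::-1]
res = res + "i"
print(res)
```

slice [0:6] → 'bvwupv'
reverse → 'vpuwvb'
reverse → 'bvwupv'
reverse → 'vpuwvb'
+ 'i' → 'vpuwvbi'

vpuwvbi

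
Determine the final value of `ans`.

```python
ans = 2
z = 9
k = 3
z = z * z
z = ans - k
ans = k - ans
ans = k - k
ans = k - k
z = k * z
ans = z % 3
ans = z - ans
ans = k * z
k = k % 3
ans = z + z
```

-6

z = 9*9 = 81
z = 2-3 = -1
ans = 3-2 = 1
ans = 3-3 = 0
ans = 3-3 = 0
z = 3*(-1) = -3
ans = (-3)%3 = 0
ans = (-3)-0 = -3
ans = 3*(-3) = -9
k = 3%3 = 0
ans = (-3)+(-3) = -6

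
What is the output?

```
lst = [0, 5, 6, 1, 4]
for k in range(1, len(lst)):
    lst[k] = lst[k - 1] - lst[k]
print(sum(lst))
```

-44

k=1: lst[1] = 0-5 = -5 → [0, -5, 6, 1, 4]
k=2: lst[2] = (-5)-6 = -11 → [0, -5, -11, 1, 4]
k=3: lst[3] = (-11)-1 = -12 → [0, -5, -11, -12, 4]
k=4: lst[4] = (-12)-4 = -16 → [0, -5, -11, -12, -16]
sum = -44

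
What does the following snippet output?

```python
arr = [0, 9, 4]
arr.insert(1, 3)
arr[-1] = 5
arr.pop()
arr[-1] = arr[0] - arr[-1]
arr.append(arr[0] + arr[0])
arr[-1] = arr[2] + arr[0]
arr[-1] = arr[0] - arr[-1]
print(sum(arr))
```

insert 3 at 1 → [0, 3, 9, 4]
arr[-1] = 5 → [0, 3, 9, 5]
pop() removes 5 → [0, 3, 9]
arr[-1] = arr[0]-arr[-1] = 0-9 = -9 → [0, 3, -9]
append arr[0]+arr[0] = 0+0 = 0 → [0, 3, -9, 0]
arr[-1] = arr[2]+arr[0] = (-9)+0 = -9 → [0, 3, -9, -9]
arr[-1] = arr[0]-arr[-1] = 0-(-9) = 9 → [0, 3, -9, 9]
sum = 3

3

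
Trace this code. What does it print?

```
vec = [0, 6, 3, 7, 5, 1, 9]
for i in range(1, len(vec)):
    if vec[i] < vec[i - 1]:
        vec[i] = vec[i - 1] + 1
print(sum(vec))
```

46

i=1: 6>=0, unchanged → [0, 6, 3, 7, 5, 1, 9]
i=2: 3<6, vec[2] = 6+1 = 7 → [0, 6, 7, 7, 5, 1, 9]
i=3: 7>=7, unchanged → [0, 6, 7, 7, 5, 1, 9]
i=4: 5<7, vec[4] = 7+1 = 8 → [0, 6, 7, 7, 8, 1, 9]
i=5: 1<8, vec[5] = 8+1 = 9 → [0, 6, 7, 7, 8, 9, 9]
i=6: 9>=9, unchanged → [0, 6, 7, 7, 8, 9, 9]
sum = 46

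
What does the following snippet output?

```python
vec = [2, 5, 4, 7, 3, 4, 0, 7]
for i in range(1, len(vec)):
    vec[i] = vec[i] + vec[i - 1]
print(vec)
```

i=1: vec[1] = 5+2 = 7 → [2, 7, 4, 7, 3, 4, 0, 7]
i=2: vec[2] = 4+7 = 11 → [2, 7, 11, 7, 3, 4, 0, 7]
i=3: vec[3] = 7+11 = 18 → [2, 7, 11, 18, 3, 4, 0, 7]
i=4: vec[4] = 3+18 = 21 → [2, 7, 11, 18, 21, 4, 0, 7]
i=5: vec[5] = 4+21 = 25 → [2, 7, 11, 18, 21, 25, 0, 7]
i=6: vec[6] = 0+25 = 25 → [2, 7, 11, 18, 21, 25, 25, 7]
i=7: vec[7] = 7+25 = 32 → [2, 7, 11, 18, 21, 25, 25, 32]

[2, 7, 11, 18, 21, 25, 25, 32]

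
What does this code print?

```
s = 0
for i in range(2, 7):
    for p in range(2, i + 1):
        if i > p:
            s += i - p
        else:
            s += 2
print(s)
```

i=2,p=2: not 2>2, s = 0+2 = 2
i=3,p=2: 3>2, s = 2+1 = 3
i=3,p=3: not 3>3, s = 3+2 = 5
i=4,p=2: 4>2, s = 5+2 = 7
i=4,p=3: 4>3, s = 7+1 = 8
i=4,p=4: not 4>4, s = 8+2 = 10
i=5,p=2: 5>2, s = 10+3 = 13
i=5,p=3: 5>3, s = 13+2 = 15
i=5,p=4: 5>4, s = 15+1 = 16
i=5,p=5: not 5>5, s = 16+2 = 18
i=6,p=2: 6>2, s = 18+4 = 22
i=6,p=3: 6>3, s = 22+3 = 25
i=6,p=4: 6>4, s = 25+2 = 27
i=6,p=5: 6>5, s = 27+1 = 28
i=6,p=6: not 6>6, s = 28+2 = 30

30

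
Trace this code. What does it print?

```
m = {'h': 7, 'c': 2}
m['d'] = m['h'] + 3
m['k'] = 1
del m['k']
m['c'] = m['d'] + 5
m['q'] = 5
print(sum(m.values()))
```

m['d'] = m['h']+3 = 10 → {'h': 7, 'c': 2, 'd': 10}
m['k'] = 1 → {'h': 7, 'c': 2, 'd': 10, 'k': 1}
del 'k' → {'h': 7, 'c': 2, 'd': 10}
m['c'] = m['d']+5 = 15 → {'h': 7, 'c': 15, 'd': 10}
m['q'] = 5 → {'h': 7, 'c': 15, 'd': 10, 'q': 5}
sum of values = 37

37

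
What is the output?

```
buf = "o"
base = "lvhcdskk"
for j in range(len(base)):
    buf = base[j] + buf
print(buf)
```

j=0: prepend 'l' → 'lo'
j=1: prepend 'v' → 'vlo'
j=2: prepend 'h' → 'hvlo'
j=3: prepend 'c' → 'chvlo'
j=4: prepend 'd' → 'dchvlo'
j=5: prepend 's' → 'sdchvlo'
j=6: prepend 'k' → 'ksdchvlo'
j=7: prepend 'k' → 'kksdchvlo'

kksdchvlo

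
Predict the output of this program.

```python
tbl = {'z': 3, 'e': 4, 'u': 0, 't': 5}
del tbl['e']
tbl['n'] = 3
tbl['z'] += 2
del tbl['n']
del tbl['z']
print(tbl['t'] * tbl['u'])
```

0

del 'e' → {'z': 3, 'u': 0, 't': 5}
tbl['n'] = 3 → {'z': 3, 'u': 0, 't': 5, 'n': 3}
tbl['z'] = 3+2 = 5 → {'z': 5, 'u': 0, 't': 5, 'n': 3}
del 'n' → {'z': 5, 'u': 0, 't': 5}
del 'z' → {'u': 0, 't': 5}
tbl['t']*tbl['u'] = 5*0 = 0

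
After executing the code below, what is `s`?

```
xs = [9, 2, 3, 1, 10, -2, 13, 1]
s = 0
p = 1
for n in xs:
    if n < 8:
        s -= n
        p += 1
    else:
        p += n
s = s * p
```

n=9: not <8; p=10
n=2: <8, s = 0-2 = -2; p=11
n=3: <8, s = (-2)-3 = -5; p=12
n=1: <8, s = (-5)-1 = -6; p=13
n=10: not <8; p=23
n=-2: <8, s = (-6)-(-2) = -4; p=24
n=13: not <8; p=37
n=1: <8, s = (-4)-1 = -5; p=38
s*p = (-5)*38 = -190

-190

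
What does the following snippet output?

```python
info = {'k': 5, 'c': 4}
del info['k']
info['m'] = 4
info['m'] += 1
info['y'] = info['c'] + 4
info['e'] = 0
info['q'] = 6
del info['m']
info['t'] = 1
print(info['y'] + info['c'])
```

del 'k' → {'c': 4}
info['m'] = 4 → {'c': 4, 'm': 4}
info['m'] = 4+1 = 5 → {'c': 4, 'm': 5}
info['y'] = info['c']+4 = 8 → {'c': 4, 'm': 5, 'y': 8}
info['e'] = 0 → {'c': 4, 'm': 5, 'y': 8, 'e': 0}
info['q'] = 6 → {'c': 4, 'm': 5, 'y': 8, 'e': 0, 'q': 6}
del 'm' → {'c': 4, 'y': 8, 'e': 0, 'q': 6}
info['t'] = 1 → {'c': 4, 'y': 8, 'e': 0, 'q': 6, 't': 1}
info['y']+info['c'] = 8+4 = 12

12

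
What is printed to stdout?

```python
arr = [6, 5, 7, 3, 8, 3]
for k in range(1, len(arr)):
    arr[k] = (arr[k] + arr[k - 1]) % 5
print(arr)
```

[6, 1, 3, 1, 4, 2]

k=1: arr[1] = (5+6)%5 = 1 → [6, 1, 7, 3, 8, 3]
k=2: arr[2] = (7+1)%5 = 3 → [6, 1, 3, 3, 8, 3]
k=3: arr[3] = (3+3)%5 = 1 → [6, 1, 3, 1, 8, 3]
k=4: arr[4] = (8+1)%5 = 4 → [6, 1, 3, 1, 4, 3]
k=5: arr[5] = (3+4)%5 = 2 → [6, 1, 3, 1, 4, 2]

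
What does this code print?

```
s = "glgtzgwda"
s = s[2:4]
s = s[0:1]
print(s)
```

g

slice [2:4] → 'gt'
slice [0:1] → 'g'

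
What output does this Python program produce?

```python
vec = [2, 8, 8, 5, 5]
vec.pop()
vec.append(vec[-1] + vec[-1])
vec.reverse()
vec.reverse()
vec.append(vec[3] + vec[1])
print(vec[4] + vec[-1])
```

23

pop() removes 5 → [2, 8, 8, 5]
append vec[-1]+vec[-1] = 5+5 = 10 → [2, 8, 8, 5, 10]
reverse → [10, 5, 8, 8, 2]
reverse → [2, 8, 8, 5, 10]
append vec[3]+vec[1] = 5+8 = 13 → [2, 8, 8, 5, 10, 13]
vec[4]+vec[-1] = 10+13 = 23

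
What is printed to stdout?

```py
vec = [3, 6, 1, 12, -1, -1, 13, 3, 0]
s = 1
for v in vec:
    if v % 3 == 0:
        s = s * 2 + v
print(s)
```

v=3: %3==0, s = 1*2+3 = 5
v=6: %3==0, s = 5*2+6 = 16
v=1: not %3==0
v=12: %3==0, s = 16*2+12 = 44
v=-1: not %3==0
v=-1: not %3==0
v=13: not %3==0
v=3: %3==0, s = 44*2+3 = 91
v=0: %3==0, s = 91*2+0 = 182

182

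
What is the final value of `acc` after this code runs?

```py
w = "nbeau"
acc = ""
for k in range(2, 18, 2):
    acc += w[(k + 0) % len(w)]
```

'eubaneub'

k=2: add w[2]='e' → 'e'
k=4: add w[4]='u' → 'eu'
k=6: add w[1]='b' → 'eub'
k=8: add w[3]='a' → 'euba'
k=10: add w[0]='n' → 'euban'
k=12: add w[2]='e' → 'eubane'
k=14: add w[4]='u' → 'eubaneu'
k=16: add w[1]='b' → 'eubaneub'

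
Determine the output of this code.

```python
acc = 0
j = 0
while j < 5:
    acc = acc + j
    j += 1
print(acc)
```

10

j=0: acc = 0+0 = 0
j=1: acc = 0+1 = 1
j=2: acc = 1+2 = 3
j=3: acc = 3+3 = 6
j=4: acc = 6+4 = 10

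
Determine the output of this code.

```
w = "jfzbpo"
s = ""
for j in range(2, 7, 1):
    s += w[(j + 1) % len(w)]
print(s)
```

j=2: add w[3]='b' → 'b'
j=3: add w[4]='p' → 'bp'
j=4: add w[5]='o' → 'bpo'
j=5: add w[0]='j' → 'bpoj'
j=6: add w[1]='f' → 'bpojf'

bpojf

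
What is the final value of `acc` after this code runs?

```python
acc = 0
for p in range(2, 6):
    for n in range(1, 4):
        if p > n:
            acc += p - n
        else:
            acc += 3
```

28

p=2,n=1: 2>1, acc = 0+1 = 1
p=2,n=2: not 2>2, acc = 1+3 = 4
p=2,n=3: not 2>3, acc = 4+3 = 7
p=3,n=1: 3>1, acc = 7+2 = 9
p=3,n=2: 3>2, acc = 9+1 = 10
p=3,n=3: not 3>3, acc = 10+3 = 13
p=4,n=1: 4>1, acc = 13+3 = 16
p=4,n=2: 4>2, acc = 16+2 = 18
p=4,n=3: 4>3, acc = 18+1 = 19
p=5,n=1: 5>1, acc = 19+4 = 23
p=5,n=2: 5>2, acc = 23+3 = 26
p=5,n=3: 5>3, acc = 26+2 = 28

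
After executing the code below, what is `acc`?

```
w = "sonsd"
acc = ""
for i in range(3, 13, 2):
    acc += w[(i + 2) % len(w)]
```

'sndos'

i=3: add w[0]='s' → 's'
i=5: add w[2]='n' → 'sn'
i=7: add w[4]='d' → 'snd'
i=9: add w[1]='o' → 'sndo'
i=11: add w[3]='s' → 'sndos'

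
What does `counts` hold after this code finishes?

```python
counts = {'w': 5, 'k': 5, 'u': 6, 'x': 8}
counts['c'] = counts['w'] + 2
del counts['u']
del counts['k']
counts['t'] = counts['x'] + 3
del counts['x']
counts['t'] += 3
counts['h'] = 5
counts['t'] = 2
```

{'w': 5, 'c': 7, 't': 2, 'h': 5}

counts['c'] = counts['w']+2 = 7 → {'w': 5, 'k': 5, 'u': 6, 'x': 8, 'c': 7}
del 'u' → {'w': 5, 'k': 5, 'x': 8, 'c': 7}
del 'k' → {'w': 5, 'x': 8, 'c': 7}
counts['t'] = counts['x']+3 = 11 → {'w': 5, 'x': 8, 'c': 7, 't': 11}
del 'x' → {'w': 5, 'c': 7, 't': 11}
counts['t'] = 11+3 = 14 → {'w': 5, 'c': 7, 't': 14}
counts['h'] = 5 → {'w': 5, 'c': 7, 't': 14, 'h': 5}
counts['t'] = 2 → {'w': 5, 'c': 7, 't': 2, 'h': 5}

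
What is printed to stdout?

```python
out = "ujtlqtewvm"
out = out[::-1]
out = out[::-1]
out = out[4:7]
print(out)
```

reverse → 'mvwetqltju'
reverse → 'ujtlqtewvm'
slice [4:7] → 'qte'

qte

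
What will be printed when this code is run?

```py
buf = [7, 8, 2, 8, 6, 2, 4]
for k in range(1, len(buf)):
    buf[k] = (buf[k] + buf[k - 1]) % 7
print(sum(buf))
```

k=1: buf[1] = (8+7)%7 = 1 → [7, 1, 2, 8, 6, 2, 4]
k=2: buf[2] = (2+1)%7 = 3 → [7, 1, 3, 8, 6, 2, 4]
k=3: buf[3] = (8+3)%7 = 4 → [7, 1, 3, 4, 6, 2, 4]
k=4: buf[4] = (6+4)%7 = 3 → [7, 1, 3, 4, 3, 2, 4]
k=5: buf[5] = (2+3)%7 = 5 → [7, 1, 3, 4, 3, 5, 4]
k=6: buf[6] = (4+5)%7 = 2 → [7, 1, 3, 4, 3, 5, 2]
sum = 25

25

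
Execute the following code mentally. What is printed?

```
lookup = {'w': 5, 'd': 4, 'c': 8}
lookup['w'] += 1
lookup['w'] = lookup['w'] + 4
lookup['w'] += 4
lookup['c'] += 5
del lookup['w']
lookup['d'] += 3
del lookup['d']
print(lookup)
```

lookup['w'] = 5+1 = 6 → {'w': 6, 'd': 4, 'c': 8}
lookup['w'] = lookup['w']+4 = 10 → {'w': 10, 'd': 4, 'c': 8}
lookup['w'] = 10+4 = 14 → {'w': 14, 'd': 4, 'c': 8}
lookup['c'] = 8+5 = 13 → {'w': 14, 'd': 4, 'c': 13}
del 'w' → {'d': 4, 'c': 13}
lookup['d'] = 4+3 = 7 → {'d': 7, 'c': 13}
del 'd' → {'c': 13}

{'c': 13}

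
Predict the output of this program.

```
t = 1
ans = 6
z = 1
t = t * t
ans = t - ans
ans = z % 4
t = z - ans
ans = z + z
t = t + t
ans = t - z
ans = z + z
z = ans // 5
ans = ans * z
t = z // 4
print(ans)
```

0

t = 1*1 = 1
ans = 1-6 = -5
ans = 1%4 = 1
t = 1-1 = 0
ans = 1+1 = 2
t = 0+0 = 0
ans = 0-1 = -1
ans = 1+1 = 2
z = 2//5 = 0
ans = 2*0 = 0
t = 0//4 = 0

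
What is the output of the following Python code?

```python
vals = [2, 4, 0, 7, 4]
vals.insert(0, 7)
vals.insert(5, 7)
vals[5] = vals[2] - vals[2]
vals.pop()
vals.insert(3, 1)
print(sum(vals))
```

21

insert 7 at 0 → [7, 2, 4, 0, 7, 4]
insert 7 at 5 → [7, 2, 4, 0, 7, 7, 4]
vals[5] = vals[2]-vals[2] = 4-4 = 0 → [7, 2, 4, 0, 7, 0, 4]
pop() removes 4 → [7, 2, 4, 0, 7, 0]
insert 1 at 3 → [7, 2, 4, 1, 0, 7, 0]
sum = 21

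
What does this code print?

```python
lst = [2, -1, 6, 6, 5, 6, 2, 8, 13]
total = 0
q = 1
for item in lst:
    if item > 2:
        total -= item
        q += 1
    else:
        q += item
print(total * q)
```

item=2: not >2; q=3
item=-1: not >2; q=2
item=6: >2, total = 0-6 = -6; q=3
item=6: >2, total = (-6)-6 = -12; q=4
item=5: >2, total = (-12)-5 = -17; q=5
item=6: >2, total = (-17)-6 = -23; q=6
item=2: not >2; q=8
item=8: >2, total = (-23)-8 = -31; q=9
item=13: >2, total = (-31)-13 = -44; q=10
total*q = (-44)*10 = -440

-440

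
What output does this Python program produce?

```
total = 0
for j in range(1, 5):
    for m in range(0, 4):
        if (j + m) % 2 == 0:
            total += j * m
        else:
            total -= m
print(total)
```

16

j=1,m=0: odd sum, total = 0-0 = 0
j=1,m=1: even sum, total = 0+1 = 1
j=1,m=2: odd sum, total = 1-2 = -1
j=1,m=3: even sum, total = (-1)+3 = 2
j=2,m=0: even sum, total = 2+0 = 2
j=2,m=1: odd sum, total = 2-1 = 1
j=2,m=2: even sum, total = 1+4 = 5
j=2,m=3: odd sum, total = 5-3 = 2
j=3,m=0: odd sum, total = 2-0 = 2
j=3,m=1: even sum, total = 2+3 = 5
j=3,m=2: odd sum, total = 5-2 = 3
j=3,m=3: even sum, total = 3+9 = 12
j=4,m=0: even sum, total = 12+0 = 12
j=4,m=1: odd sum, total = 12-1 = 11
j=4,m=2: even sum, total = 11+8 = 19
j=4,m=3: odd sum, total = 19-3 = 16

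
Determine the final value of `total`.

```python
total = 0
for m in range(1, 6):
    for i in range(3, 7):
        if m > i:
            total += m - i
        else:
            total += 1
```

21

m=1,i=3: not 1>3, total = 0+1 = 1
m=1,i=4: not 1>4, total = 1+1 = 2
m=1,i=5: not 1>5, total = 2+1 = 3
m=1,i=6: not 1>6, total = 3+1 = 4
m=2,i=3: not 2>3, total = 4+1 = 5
m=2,i=4: not 2>4, total = 5+1 = 6
m=2,i=5: not 2>5, total = 6+1 = 7
m=2,i=6: not 2>6, total = 7+1 = 8
m=3,i=3: not 3>3, total = 8+1 = 9
m=3,i=4: not 3>4, total = 9+1 = 10
m=3,i=5: not 3>5, total = 10+1 = 11
m=3,i=6: not 3>6, total = 11+1 = 12
m=4,i=3: 4>3, total = 12+1 = 13
m=4,i=4: not 4>4, total = 13+1 = 14
m=4,i=5: not 4>5, total = 14+1 = 15
m=4,i=6: not 4>6, total = 15+1 = 16
m=5,i=3: 5>3, total = 16+2 = 18
m=5,i=4: 5>4, total = 18+1 = 19
m=5,i=5: not 5>5, total = 19+1 = 20
m=5,i=6: not 5>6, total = 20+1 = 21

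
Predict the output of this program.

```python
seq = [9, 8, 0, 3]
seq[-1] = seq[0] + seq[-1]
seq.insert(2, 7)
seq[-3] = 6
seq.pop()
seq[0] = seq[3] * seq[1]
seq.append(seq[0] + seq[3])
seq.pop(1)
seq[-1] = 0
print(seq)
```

[0, 6, 0, 0]

seq[-1] = seq[0]+seq[-1] = 9+3 = 12 → [9, 8, 0, 12]
insert 7 at 2 → [9, 8, 7, 0, 12]
seq[-3] = 6 → [9, 8, 6, 0, 12]
pop() removes 12 → [9, 8, 6, 0]
seq[0] = seq[3]*seq[1] = 0*8 = 0 → [0, 8, 6, 0]
append seq[0]+seq[3] = 0+0 = 0 → [0, 8, 6, 0, 0]
pop(1) removes 8 → [0, 6, 0, 0]
seq[-1] = 0 → [0, 6, 0, 0]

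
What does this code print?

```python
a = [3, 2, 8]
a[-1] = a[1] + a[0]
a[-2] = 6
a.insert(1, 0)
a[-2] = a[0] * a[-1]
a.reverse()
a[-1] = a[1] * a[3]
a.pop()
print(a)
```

[5, 15, 0]

a[-1] = a[1]+a[0] = 2+3 = 5 → [3, 2, 5]
a[-2] = 6 → [3, 6, 5]
insert 0 at 1 → [3, 0, 6, 5]
a[-2] = a[0]*a[-1] = 3*5 = 15 → [3, 0, 15, 5]
reverse → [5, 15, 0, 3]
a[-1] = a[1]*a[3] = 15*3 = 45 → [5, 15, 0, 45]
pop() removes 45 → [5, 15, 0]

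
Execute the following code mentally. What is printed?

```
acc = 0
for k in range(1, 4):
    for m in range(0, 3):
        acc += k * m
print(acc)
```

18

k=1,m=0: acc = 0+0 = 0
k=1,m=1: acc = 0+1 = 1
k=1,m=2: acc = 1+2 = 3
k=2,m=0: acc = 3+0 = 3
k=2,m=1: acc = 3+2 = 5
k=2,m=2: acc = 5+4 = 9
k=3,m=0: acc = 9+0 = 9
k=3,m=1: acc = 9+3 = 12
k=3,m=2: acc = 12+6 = 18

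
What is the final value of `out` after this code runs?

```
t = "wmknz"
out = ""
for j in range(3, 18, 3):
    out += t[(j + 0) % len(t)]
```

'nmzkw'

j=3: add t[3]='n' → 'n'
j=6: add t[1]='m' → 'nm'
j=9: add t[4]='z' → 'nmz'
j=12: add t[2]='k' → 'nmzk'
j=15: add t[0]='w' → 'nmzkw'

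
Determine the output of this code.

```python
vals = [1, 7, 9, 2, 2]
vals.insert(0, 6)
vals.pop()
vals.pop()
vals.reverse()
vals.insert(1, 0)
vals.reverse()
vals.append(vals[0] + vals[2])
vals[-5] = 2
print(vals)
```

[6, 2, 7, 0, 9, 13]

insert 6 at 0 → [6, 1, 7, 9, 2, 2]
pop() removes 2 → [6, 1, 7, 9, 2]
pop() removes 2 → [6, 1, 7, 9]
reverse → [9, 7, 1, 6]
insert 0 at 1 → [9, 0, 7, 1, 6]
reverse → [6, 1, 7, 0, 9]
append vals[0]+vals[2] = 6+7 = 13 → [6, 1, 7, 0, 9, 13]
vals[-5] = 2 → [6, 2, 7, 0, 9, 13]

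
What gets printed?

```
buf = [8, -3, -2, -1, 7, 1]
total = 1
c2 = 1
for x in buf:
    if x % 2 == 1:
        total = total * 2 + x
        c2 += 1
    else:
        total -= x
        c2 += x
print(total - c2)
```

x=8: not odd, total = 1-8 = -7; c2=9
x=-3: odd, total = (-7)*2+(-3) = -17; c2=10
x=-2: not odd, total = (-17)-(-2) = -15; c2=8
x=-1: odd, total = (-15)*2+(-1) = -31; c2=9
x=7: odd, total = (-31)*2+7 = -55; c2=10
x=1: odd, total = (-55)*2+1 = -109; c2=11
total-c2 = (-109)-11 = -120

-120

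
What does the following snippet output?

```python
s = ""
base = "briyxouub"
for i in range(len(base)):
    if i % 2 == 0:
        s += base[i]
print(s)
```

bixub

i=0: add 'b' → 'b'
i=1: skip
i=2: add 'i' → 'bi'
i=3: skip
i=4: add 'x' → 'bix'
i=5: skip
i=6: add 'u' → 'bixu'
i=7: skip
i=8: add 'b' → 'bixub'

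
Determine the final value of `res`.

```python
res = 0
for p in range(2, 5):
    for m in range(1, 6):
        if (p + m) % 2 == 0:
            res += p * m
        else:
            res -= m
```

39

p=2,m=1: odd sum, res = 0-1 = -1
p=2,m=2: even sum, res = (-1)+4 = 3
p=2,m=3: odd sum, res = 3-3 = 0
p=2,m=4: even sum, res = 0+8 = 8
p=2,m=5: odd sum, res = 8-5 = 3
p=3,m=1: even sum, res = 3+3 = 6
p=3,m=2: odd sum, res = 6-2 = 4
p=3,m=3: even sum, res = 4+9 = 13
p=3,m=4: odd sum, res = 13-4 = 9
p=3,m=5: even sum, res = 9+15 = 24
p=4,m=1: odd sum, res = 24-1 = 23
p=4,m=2: even sum, res = 23+8 = 31
p=4,m=3: odd sum, res = 31-3 = 28
p=4,m=4: even sum, res = 28+16 = 44
p=4,m=5: odd sum, res = 44-5 = 39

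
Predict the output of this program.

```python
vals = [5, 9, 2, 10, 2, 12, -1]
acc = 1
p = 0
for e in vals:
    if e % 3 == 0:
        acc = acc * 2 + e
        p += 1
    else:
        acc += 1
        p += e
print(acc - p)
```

e=5: not %3==0, acc = 1+1 = 2; p=5
e=9: %3==0, acc = 2*2+9 = 13; p=6
e=2: not %3==0, acc = 13+1 = 14; p=8
e=10: not %3==0, acc = 14+1 = 15; p=18
e=2: not %3==0, acc = 15+1 = 16; p=20
e=12: %3==0, acc = 16*2+12 = 44; p=21
e=-1: not %3==0, acc = 44+1 = 45; p=20
acc-p = 45-20 = 25

25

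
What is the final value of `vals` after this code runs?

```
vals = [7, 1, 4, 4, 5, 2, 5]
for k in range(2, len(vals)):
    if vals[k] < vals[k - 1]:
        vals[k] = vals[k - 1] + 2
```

[7, 1, 4, 4, 5, 7, 9]

k=2: 4>=1, unchanged → [7, 1, 4, 4, 5, 2, 5]
k=3: 4>=4, unchanged → [7, 1, 4, 4, 5, 2, 5]
k=4: 5>=4, unchanged → [7, 1, 4, 4, 5, 2, 5]
k=5: 2<5, vals[5] = 5+2 = 7 → [7, 1, 4, 4, 5, 7, 5]
k=6: 5<7, vals[6] = 7+2 = 9 → [7, 1, 4, 4, 5, 7, 9]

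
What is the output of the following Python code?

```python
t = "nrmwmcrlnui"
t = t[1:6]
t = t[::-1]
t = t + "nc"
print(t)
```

cmwmrnc

slice [1:6] → 'rmwmc'
reverse → 'cmwmr'
+ 'nc' → 'cmwmrnc'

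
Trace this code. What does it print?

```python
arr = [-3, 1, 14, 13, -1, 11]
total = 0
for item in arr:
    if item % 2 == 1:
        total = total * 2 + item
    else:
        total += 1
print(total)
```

item=-3: odd, total = 0*2+(-3) = -3
item=1: odd, total = (-3)*2+1 = -5
item=14: not odd, total = (-5)+1 = -4
item=13: odd, total = (-4)*2+13 = 5
item=-1: odd, total = 5*2+(-1) = 9
item=11: odd, total = 9*2+11 = 29

29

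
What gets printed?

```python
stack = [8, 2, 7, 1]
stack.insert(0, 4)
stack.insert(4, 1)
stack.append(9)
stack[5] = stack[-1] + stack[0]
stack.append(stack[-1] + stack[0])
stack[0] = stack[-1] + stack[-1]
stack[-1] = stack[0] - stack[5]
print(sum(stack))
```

insert 4 at 0 → [4, 8, 2, 7, 1]
insert 1 at 4 → [4, 8, 2, 7, 1, 1]
append 9 → [4, 8, 2, 7, 1, 1, 9]
stack[5] = stack[-1]+stack[0] = 9+4 = 13 → [4, 8, 2, 7, 1, 13, 9]
append stack[-1]+stack[0] = 9+4 = 13 → [4, 8, 2, 7, 1, 13, 9, 13]
stack[0] = stack[-1]+stack[-1] = 13+13 = 26 → [26, 8, 2, 7, 1, 13, 9, 13]
stack[-1] = stack[0]-stack[5] = 26-13 = 13 → [26, 8, 2, 7, 1, 13, 9, 13]
sum = 79

79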